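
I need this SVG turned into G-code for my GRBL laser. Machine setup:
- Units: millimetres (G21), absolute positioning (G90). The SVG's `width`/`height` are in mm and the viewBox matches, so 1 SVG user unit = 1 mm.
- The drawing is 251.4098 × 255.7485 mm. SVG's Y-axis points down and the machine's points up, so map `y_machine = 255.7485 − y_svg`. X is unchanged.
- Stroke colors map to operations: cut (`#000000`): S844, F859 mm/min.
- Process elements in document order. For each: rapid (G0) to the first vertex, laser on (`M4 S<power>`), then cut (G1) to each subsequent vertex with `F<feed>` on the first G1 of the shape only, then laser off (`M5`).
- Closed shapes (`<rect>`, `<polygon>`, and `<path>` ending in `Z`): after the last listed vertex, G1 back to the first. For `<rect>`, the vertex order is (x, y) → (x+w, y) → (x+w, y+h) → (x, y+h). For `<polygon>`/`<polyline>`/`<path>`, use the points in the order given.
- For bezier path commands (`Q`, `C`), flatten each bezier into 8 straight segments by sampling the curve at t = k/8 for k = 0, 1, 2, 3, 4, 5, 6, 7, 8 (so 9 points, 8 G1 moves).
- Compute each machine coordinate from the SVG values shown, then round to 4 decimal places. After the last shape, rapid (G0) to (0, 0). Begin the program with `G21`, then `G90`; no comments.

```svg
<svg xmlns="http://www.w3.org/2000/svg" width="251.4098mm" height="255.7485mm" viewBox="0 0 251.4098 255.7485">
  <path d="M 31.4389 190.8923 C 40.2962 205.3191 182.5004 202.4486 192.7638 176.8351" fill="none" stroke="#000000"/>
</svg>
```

G21
G90
G0 X31.4389 Y64.8562
M4 S844
G1 X40.4929 Y60.2676 F859
G1 X58.9393 Y57.3644
G1 X83.6693 Y56.2105
G1 X111.5741 Y56.8697
G1 X139.5447 Y59.4057
G1 X164.4725 Y63.8825
G1 X183.2484 Y70.3638
G1 X192.7638 Y78.9134
M5
G0 X0.0000 Y0.0000

1 u = 1 mm; y_m = 255.7485 − y.

[1] `<path>` cubic bezier, #000000→cut S844 F859: (31.4389,64.8562) → (40.4929,60.2676) → (58.9393,57.3644) → (83.6693,56.2105) → (111.5741,56.8697) → (139.5447,59.4057) → (164.4725,63.8825) → (183.2484,70.3638) → (192.7638,78.9134)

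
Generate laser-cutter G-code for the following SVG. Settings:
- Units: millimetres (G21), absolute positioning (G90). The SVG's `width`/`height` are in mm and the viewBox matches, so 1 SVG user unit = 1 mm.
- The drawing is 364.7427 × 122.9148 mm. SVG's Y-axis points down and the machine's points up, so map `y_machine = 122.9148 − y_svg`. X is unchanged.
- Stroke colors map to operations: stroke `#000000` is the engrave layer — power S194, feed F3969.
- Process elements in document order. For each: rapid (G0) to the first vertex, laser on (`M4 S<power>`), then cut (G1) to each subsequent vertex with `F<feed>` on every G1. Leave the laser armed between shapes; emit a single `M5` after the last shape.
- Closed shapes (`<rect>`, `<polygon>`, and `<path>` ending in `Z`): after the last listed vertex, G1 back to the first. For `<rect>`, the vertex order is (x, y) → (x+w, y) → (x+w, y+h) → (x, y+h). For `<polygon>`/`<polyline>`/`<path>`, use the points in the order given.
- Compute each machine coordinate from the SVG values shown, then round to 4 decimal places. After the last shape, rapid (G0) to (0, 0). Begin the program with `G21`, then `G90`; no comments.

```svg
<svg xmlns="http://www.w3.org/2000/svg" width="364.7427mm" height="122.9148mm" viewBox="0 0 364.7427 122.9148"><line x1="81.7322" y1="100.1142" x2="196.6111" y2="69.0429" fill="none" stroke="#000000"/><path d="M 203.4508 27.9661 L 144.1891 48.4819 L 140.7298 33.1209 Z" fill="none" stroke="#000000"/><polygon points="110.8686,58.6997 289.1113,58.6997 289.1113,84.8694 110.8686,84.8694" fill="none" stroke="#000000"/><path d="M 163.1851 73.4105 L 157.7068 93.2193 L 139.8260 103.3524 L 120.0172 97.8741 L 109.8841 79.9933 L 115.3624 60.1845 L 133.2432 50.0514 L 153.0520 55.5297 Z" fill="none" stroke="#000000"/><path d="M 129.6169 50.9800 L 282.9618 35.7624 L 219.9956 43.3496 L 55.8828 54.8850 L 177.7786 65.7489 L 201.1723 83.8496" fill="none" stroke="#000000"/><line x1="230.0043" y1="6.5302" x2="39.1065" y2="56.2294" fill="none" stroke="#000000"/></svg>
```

viewBox `0 0 364.7427 122.9148` with mm width/height → 1 unit = 1 mm. Flip: y_m = 122.9148 − y_svg.

**Shape 1** — `<line>` line segment, stroke `#000000` → engrave (S194, F3969). Machine vertices: (81.7322,22.8006) → (196.6111,53.8719). Open path.

**Shape 2** — `<path>` closed polygon, stroke `#000000` → engrave (S194, F3969). Machine vertices: (203.4508,94.9487) → (144.1891,74.4329) → (140.7298,89.7939) → (203.4508,94.9487). Closed: final G1 returns to the first vertex.

**Shape 3** — `<polygon>` rectangle, stroke `#000000` → engrave (S194, F3969). Machine vertices: (110.8686,64.2151) → (289.1113,64.2151) → (289.1113,38.0454) → (110.8686,38.0454) → (110.8686,64.2151). Closed: final G1 returns to the first vertex.

**Shape 4** — `<path>` regular polygon, stroke `#000000` → engrave (S194, F3969). Machine vertices: (163.1851,49.5043) → (157.7068,29.6955) → (139.8260,19.5624) → (120.0172,25.0407) → (109.8841,42.9215) → (115.3624,62.7303) → (133.2432,72.8634) → (153.0520,67.3851) → (163.1851,49.5043). Closed: final G1 returns to the first vertex.

**Shape 5** — `<path>` open polyline, stroke `#000000` → engrave (S194, F3969). Machine vertices: (129.6169,71.9348) → (282.9618,87.1524) → (219.9956,79.5652) → (55.8828,68.0298) → (177.7786,57.1659) → (201.1723,39.0652). Open path.

**Shape 6** — `<line>` line segment, stroke `#000000` → engrave (S194, F3969). Machine vertices: (230.0043,116.3846) → (39.1065,66.6854). Open path.

G21
G90
G0 X81.7322 Y22.8006
M4 S194
G1 X196.6111 Y53.8719 F3969
G0 X203.4508 Y94.9487
M4 S194
G1 X144.1891 Y74.4329 F3969
G1 X140.7298 Y89.7939 F3969
G1 X203.4508 Y94.9487 F3969
G0 X110.8686 Y64.2151
M4 S194
G1 X289.1113 Y64.2151 F3969
G1 X289.1113 Y38.0454 F3969
G1 X110.8686 Y38.0454 F3969
G1 X110.8686 Y64.2151 F3969
G0 X163.1851 Y49.5043
M4 S194
G1 X157.7068 Y29.6955 F3969
G1 X139.8260 Y19.5624 F3969
G1 X120.0172 Y25.0407 F3969
G1 X109.8841 Y42.9215 F3969
G1 X115.3624 Y62.7303 F3969
G1 X133.2432 Y72.8634 F3969
G1 X153.0520 Y67.3851 F3969
G1 X163.1851 Y49.5043 F3969
G0 X129.6169 Y71.9348
M4 S194
G1 X282.9618 Y87.1524 F3969
G1 X219.9956 Y79.5652 F3969
G1 X55.8828 Y68.0298 F3969
G1 X177.7786 Y57.1659 F3969
G1 X201.1723 Y39.0652 F3969
G0 X230.0043 Y116.3846
M4 S194
G1 X39.1065 Y66.6854 F3969
M5
G0 X0.0000 Y0.0000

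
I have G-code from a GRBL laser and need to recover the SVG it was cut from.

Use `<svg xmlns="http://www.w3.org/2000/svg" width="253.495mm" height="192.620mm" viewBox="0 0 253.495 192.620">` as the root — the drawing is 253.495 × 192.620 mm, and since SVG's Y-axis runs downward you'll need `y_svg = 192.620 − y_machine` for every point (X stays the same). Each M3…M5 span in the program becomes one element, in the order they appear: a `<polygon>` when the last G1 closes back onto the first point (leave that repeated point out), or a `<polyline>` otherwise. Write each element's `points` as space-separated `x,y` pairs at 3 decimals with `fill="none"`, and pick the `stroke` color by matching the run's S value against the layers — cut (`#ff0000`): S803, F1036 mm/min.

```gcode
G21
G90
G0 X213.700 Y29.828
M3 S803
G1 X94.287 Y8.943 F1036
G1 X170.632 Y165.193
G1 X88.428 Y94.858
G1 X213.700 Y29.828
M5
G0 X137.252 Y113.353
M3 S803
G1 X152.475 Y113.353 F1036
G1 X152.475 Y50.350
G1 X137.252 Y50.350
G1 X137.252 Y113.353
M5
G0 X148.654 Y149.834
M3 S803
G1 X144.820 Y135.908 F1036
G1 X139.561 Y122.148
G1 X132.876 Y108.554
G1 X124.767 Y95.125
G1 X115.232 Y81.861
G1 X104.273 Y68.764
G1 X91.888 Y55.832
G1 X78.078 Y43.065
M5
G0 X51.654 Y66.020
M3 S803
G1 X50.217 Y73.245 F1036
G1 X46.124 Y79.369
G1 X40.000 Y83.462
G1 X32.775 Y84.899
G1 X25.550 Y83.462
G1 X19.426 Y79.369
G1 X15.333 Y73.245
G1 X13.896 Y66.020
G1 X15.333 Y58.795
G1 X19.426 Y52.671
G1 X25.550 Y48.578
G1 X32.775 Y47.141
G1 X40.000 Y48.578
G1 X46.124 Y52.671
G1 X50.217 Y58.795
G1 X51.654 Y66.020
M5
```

Machine Y-up, SVG Y-down with viewBox height 192.620, so y_svg = 192.620 − y_machine; X carries over. Every run uses S803, so all elements get stroke `#ff0000` (cut).

Run 1: The run returns to its start, so emit a `<polygon>` with points (Y-flipped): 213.700,162.792 94.287,183.677 170.632,27.427 88.428,97.762.

Run 2: The run returns to its start, so emit a `<polygon>` with points (Y-flipped): 137.252,79.267 152.475,79.267 152.475,142.270 137.252,142.270.

Run 3: The run is open, so emit a `<polyline>` with points (Y-flipped): 148.654,42.786 144.820,56.712 139.561,70.472 132.876,84.066 124.767,97.495 115.232,110.759 104.273,123.856 91.888,136.788 78.078,149.555.

Run 4: The run returns to its start, so emit a `<polygon>` with points (Y-flipped): 51.654,126.600 50.217,119.375 46.124,113.251 40.000,109.158 32.775,107.721 25.550,109.158 19.426,113.251 15.333,119.375 13.896,126.600 15.333,133.825 19.426,139.949 25.550,144.042 32.775,145.479 40.000,144.042 46.124,139.949 50.217,133.825.

<svg xmlns="http://www.w3.org/2000/svg" width="253.495mm" height="192.620mm" viewBox="0 0 253.495 192.620">
  <polygon points="213.700,162.792 94.287,183.677 170.632,27.427 88.428,97.762" fill="none" stroke="#ff0000"/>
  <polygon points="137.252,79.267 152.475,79.267 152.475,142.270 137.252,142.270" fill="none" stroke="#ff0000"/>
  <polyline points="148.654,42.786 144.820,56.712 139.561,70.472 132.876,84.066 124.767,97.495 115.232,110.759 104.273,123.856 91.888,136.788 78.078,149.555" fill="none" stroke="#ff0000"/>
  <polygon points="51.654,126.600 50.217,119.375 46.124,113.251 40.000,109.158 32.775,107.721 25.550,109.158 19.426,113.251 15.333,119.375 13.896,126.600 15.333,133.825 19.426,139.949 25.550,144.042 32.775,145.479 40.000,144.042 46.124,139.949 50.217,133.825" fill="none" stroke="#ff0000"/>
</svg>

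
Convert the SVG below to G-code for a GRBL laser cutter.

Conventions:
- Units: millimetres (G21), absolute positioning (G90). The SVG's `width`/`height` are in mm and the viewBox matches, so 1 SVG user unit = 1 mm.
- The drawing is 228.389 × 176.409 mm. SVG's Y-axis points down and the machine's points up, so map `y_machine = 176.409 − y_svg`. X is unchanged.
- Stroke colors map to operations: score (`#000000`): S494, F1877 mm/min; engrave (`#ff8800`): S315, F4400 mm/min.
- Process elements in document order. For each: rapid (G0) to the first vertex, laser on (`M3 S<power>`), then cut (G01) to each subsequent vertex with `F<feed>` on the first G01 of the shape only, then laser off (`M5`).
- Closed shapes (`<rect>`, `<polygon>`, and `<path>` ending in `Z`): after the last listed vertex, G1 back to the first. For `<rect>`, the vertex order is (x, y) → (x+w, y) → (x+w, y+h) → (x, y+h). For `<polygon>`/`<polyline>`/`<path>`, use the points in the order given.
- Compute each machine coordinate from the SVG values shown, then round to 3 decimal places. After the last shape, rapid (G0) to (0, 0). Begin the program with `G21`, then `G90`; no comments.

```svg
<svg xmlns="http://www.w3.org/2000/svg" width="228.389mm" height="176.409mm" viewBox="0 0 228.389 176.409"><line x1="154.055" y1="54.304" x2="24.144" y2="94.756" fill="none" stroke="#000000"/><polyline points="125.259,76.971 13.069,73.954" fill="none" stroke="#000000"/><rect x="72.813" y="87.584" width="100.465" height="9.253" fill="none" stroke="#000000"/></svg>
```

1 u = 1 mm; y_m = 176.409 − y.

[1] `<line>` line segment, #000000→score S494 F1877: (154.055,122.105) → (24.144,81.653)

[2] `<polyline>` line segment, #000000→score S494 F1877: (125.259,99.438) → (13.069,102.455)

[3] `<rect>` rectangle, #000000→score S494 F1877: (72.813,88.825) → (173.278,88.825) → (173.278,79.572) → (72.813,79.572) → (72.813,88.825) (closed)

G21
G90
G0 X154.055 Y122.105
M3 S494
G01 X24.144 Y81.653 F1877
M5
G0 X125.259 Y99.438
M3 S494
G01 X13.069 Y102.455 F1877
M5
G0 X72.813 Y88.825
M3 S494
G01 X173.278 Y88.825 F1877
G01 X173.278 Y79.572
G01 X72.813 Y79.572
G01 X72.813 Y88.825
M5
G0 X0.000 Y0.000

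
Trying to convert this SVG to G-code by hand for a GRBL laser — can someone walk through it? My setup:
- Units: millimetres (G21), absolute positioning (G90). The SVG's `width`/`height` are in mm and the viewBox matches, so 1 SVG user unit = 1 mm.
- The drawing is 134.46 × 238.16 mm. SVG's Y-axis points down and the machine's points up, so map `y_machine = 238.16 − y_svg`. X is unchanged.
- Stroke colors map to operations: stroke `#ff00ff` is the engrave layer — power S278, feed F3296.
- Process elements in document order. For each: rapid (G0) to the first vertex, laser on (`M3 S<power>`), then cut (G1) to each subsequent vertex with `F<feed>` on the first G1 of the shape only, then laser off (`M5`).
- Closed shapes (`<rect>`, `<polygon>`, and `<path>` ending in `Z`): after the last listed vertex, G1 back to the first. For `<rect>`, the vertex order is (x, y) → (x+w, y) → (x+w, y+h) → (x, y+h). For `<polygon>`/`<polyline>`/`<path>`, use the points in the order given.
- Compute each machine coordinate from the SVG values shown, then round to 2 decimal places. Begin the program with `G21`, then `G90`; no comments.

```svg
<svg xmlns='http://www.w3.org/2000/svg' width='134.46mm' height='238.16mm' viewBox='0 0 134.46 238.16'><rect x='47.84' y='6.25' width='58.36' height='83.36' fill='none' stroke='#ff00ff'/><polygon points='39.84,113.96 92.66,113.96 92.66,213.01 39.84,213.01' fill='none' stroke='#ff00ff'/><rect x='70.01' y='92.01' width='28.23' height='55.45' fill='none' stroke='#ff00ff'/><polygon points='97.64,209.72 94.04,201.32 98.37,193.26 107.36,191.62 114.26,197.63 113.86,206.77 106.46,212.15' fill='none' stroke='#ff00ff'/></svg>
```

viewBox `0 0 134.46 238.16` with mm width/height → 1 unit = 1 mm. Flip: y_m = 238.16 − y_svg.

**Shape 1** — `<rect>` rectangle, stroke `#ff00ff` → engrave (S278, F3296). Machine vertices: (47.84,231.91) → (106.20,231.91) → (106.20,148.55) → (47.84,148.55) → (47.84,231.91). Closed: final G1 returns to the first vertex.

**Shape 2** — `<polygon>` rectangle, stroke `#ff00ff` → engrave (S278, F3296). Machine vertices: (39.84,124.20) → (92.66,124.20) → (92.66,25.15) → (39.84,25.15) → (39.84,124.20). Closed: final G1 returns to the first vertex.

**Shape 3** — `<rect>` rectangle, stroke `#ff00ff` → engrave (S278, F3296). Machine vertices: (70.01,146.15) → (98.24,146.15) → (98.24,90.70) → (70.01,90.70) → (70.01,146.15). Closed: final G1 returns to the first vertex.

**Shape 4** — `<polygon>` regular polygon, stroke `#ff00ff` → engrave (S278, F3296). Machine vertices: (97.64,28.44) → (94.04,36.84) → (98.37,44.90) → (107.36,46.54) → (114.26,40.53) → (113.86,31.39) → (106.46,26.01) → (97.64,28.44). Closed: final G1 returns to the first vertex.

G21
G90
G0 X47.84 Y231.91
M3 S278
G1 X106.20 Y231.91 F3296
G1 X106.20 Y148.55
G1 X47.84 Y148.55
G1 X47.84 Y231.91
M5
G0 X39.84 Y124.20
M3 S278
G1 X92.66 Y124.20 F3296
G1 X92.66 Y25.15
G1 X39.84 Y25.15
G1 X39.84 Y124.20
M5
G0 X70.01 Y146.15
M3 S278
G1 X98.24 Y146.15 F3296
G1 X98.24 Y90.70
G1 X70.01 Y90.70
G1 X70.01 Y146.15
M5
G0 X97.64 Y28.44
M3 S278
G1 X94.04 Y36.84 F3296
G1 X98.37 Y44.90
G1 X107.36 Y46.54
G1 X114.26 Y40.53
G1 X113.86 Y31.39
G1 X106.46 Y26.01
G1 X97.64 Y28.44
M5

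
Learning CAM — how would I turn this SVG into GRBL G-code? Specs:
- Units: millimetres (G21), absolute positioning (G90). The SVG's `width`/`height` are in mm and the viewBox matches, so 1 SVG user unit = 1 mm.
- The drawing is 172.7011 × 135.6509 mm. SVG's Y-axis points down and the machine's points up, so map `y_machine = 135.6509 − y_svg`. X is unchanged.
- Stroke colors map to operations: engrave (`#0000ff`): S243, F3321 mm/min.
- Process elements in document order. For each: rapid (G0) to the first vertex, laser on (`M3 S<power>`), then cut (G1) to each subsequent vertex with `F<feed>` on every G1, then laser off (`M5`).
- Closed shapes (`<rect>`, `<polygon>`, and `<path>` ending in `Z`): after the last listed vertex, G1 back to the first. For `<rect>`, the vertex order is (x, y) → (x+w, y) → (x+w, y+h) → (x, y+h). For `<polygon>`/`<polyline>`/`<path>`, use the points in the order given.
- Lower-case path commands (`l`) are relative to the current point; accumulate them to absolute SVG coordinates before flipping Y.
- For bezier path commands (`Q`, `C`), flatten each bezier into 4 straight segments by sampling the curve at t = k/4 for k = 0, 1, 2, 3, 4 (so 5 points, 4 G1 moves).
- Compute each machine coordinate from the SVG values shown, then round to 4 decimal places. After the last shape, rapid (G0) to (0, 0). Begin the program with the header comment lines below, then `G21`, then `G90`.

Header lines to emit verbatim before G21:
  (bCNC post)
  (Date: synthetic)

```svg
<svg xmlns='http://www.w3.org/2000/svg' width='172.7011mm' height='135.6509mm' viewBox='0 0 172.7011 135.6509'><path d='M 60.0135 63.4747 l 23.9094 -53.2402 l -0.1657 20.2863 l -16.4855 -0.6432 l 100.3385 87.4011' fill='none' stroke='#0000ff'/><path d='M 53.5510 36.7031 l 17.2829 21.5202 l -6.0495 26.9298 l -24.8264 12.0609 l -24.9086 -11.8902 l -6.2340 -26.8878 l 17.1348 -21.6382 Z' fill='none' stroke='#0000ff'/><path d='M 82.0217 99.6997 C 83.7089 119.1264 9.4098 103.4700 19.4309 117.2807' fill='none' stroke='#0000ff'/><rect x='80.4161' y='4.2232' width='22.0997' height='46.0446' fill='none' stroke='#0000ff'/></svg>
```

(bCNC post)
(Date: synthetic)
G21
G90
G0 X60.0135 Y72.1762
M3 S243
G1 X83.9229 Y125.4164 F3321
G1 X83.7572 Y105.1301 F3321
G1 X67.2717 Y105.7733 F3321
G1 X167.6102 Y18.3722 F3321
M5
G0 X53.5510 Y98.9478
M3 S243
G1 X70.8339 Y77.4276 F3321
G1 X64.7844 Y50.4978 F3321
G1 X39.9580 Y38.4369 F3321
G1 X15.0494 Y50.3271 F3321
G1 X8.8154 Y77.2149 F3321
G1 X25.9502 Y98.8531 F3321
G1 X53.5510 Y98.9478 F3321
M5
G0 X82.0217 Y35.9512
M3 S243
G1 X71.5445 Y26.9507 F3321
G1 X47.6011 Y25.0547 F3321
G1 X25.2203 Y24.2117 F3321
G1 X19.4309 Y18.3702 F3321
M5
G0 X80.4161 Y131.4277
M3 S243
G1 X102.5158 Y131.4277 F3321
G1 X102.5158 Y85.3831 F3321
G1 X80.4161 Y85.3831 F3321
G1 X80.4161 Y131.4277 F3321
M5
G0 X0.0000 Y0.0000

1 u = 1 mm; y_m = 135.6509 − y.

[1] `<path>` open polyline, #0000ff→engrave S243 F3321: (60.0135,72.1762) → (83.9229,125.4164) → (83.7572,105.1301) → (67.2717,105.7733) → (167.6102,18.3722)

[2] `<path>` regular polygon, #0000ff→engrave S243 F3321: (53.5510,98.9478) → (70.8339,77.4276) → (64.7844,50.4978) → (39.9580,38.4369) → (15.0494,50.3271) → (8.8154,77.2149) → (25.9502,98.8531) → (53.5510,98.9478) (closed)

[3] `<path>` cubic bezier, #0000ff→engrave S243 F3321: (82.0217,35.9512) → (71.5445,26.9507) → (47.6011,25.0547) → (25.2203,24.2117) → (19.4309,18.3702)

[4] `<rect>` rectangle, #0000ff→engrave S243 F3321: (80.4161,131.4277) → (102.5158,131.4277) → (102.5158,85.3831) → (80.4161,85.3831) → (80.4161,131.4277) (closed)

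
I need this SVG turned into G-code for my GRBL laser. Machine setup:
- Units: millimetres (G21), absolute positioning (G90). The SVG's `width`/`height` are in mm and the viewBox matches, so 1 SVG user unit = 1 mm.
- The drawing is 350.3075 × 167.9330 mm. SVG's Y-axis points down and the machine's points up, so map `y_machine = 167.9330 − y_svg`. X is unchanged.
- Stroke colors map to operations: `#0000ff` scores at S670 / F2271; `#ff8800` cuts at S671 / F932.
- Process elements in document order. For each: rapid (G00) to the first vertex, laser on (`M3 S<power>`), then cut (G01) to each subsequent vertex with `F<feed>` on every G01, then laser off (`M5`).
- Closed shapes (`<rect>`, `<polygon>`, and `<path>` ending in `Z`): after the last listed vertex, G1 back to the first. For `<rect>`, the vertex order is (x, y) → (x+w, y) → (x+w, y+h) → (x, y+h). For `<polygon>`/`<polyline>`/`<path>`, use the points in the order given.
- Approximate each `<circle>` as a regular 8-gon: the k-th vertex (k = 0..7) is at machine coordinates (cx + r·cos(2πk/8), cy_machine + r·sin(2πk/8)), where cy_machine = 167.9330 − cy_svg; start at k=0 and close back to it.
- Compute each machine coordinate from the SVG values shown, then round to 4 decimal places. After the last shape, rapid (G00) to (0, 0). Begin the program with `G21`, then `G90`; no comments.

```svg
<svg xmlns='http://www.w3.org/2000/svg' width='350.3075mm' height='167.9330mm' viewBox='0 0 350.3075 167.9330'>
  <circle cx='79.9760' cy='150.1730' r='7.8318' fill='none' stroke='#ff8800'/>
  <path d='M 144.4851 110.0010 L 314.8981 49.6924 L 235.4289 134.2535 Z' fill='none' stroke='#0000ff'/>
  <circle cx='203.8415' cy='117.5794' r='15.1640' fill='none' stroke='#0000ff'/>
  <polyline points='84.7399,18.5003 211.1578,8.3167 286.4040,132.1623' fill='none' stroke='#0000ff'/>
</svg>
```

Since the viewBox matches the mm dimensions, user units are millimetres directly. The only transform is the Y-flip y_m = 167.9330 − y_svg.

Shape 1 is a circle drawn with `<circle>`. Its stroke #ff8800 means cut at S671, F932. After flipping Y the toolpath is (87.8078,17.7600) → (85.5139,23.2979) → (79.9760,25.5918) → (74.4381,23.2979) → (72.1442,17.7600) → (74.4381,12.2221) → (79.9760,9.9282) → (85.5139,12.2221) → (87.8078,17.7600), returning to the start.

Shape 2 is a closed polygon drawn with `<path>`. Its stroke #0000ff means score at S670, F2271. After flipping Y the toolpath is (144.4851,57.9320) → (314.8981,118.2406) → (235.4289,33.6795) → (144.4851,57.9320), returning to the start.

Shape 3 is a circle drawn with `<circle>`. Its stroke #0000ff means score at S670, F2271. After flipping Y the toolpath is (219.0055,50.3536) → (214.5641,61.0762) → (203.8415,65.5176) → (193.1189,61.0762) → (188.6775,50.3536) → (193.1189,39.6310) → (203.8415,35.1896) → (214.5641,39.6310) → (219.0055,50.3536), returning to the start.

Shape 4 is a open polyline drawn with `<polyline>`. Its stroke #0000ff means score at S670, F2271. After flipping Y the toolpath is (84.7399,149.4327) → (211.1578,159.6163) → (286.4040,35.7707).

G21
G90
G00 X87.8078 Y17.7600
M3 S671
G01 X85.5139 Y23.2979 F932
G01 X79.9760 Y25.5918 F932
G01 X74.4381 Y23.2979 F932
G01 X72.1442 Y17.7600 F932
G01 X74.4381 Y12.2221 F932
G01 X79.9760 Y9.9282 F932
G01 X85.5139 Y12.2221 F932
G01 X87.8078 Y17.7600 F932
M5
G00 X144.4851 Y57.9320
M3 S670
G01 X314.8981 Y118.2406 F2271
G01 X235.4289 Y33.6795 F2271
G01 X144.4851 Y57.9320 F2271
M5
G00 X219.0055 Y50.3536
M3 S670
G01 X214.5641 Y61.0762 F2271
G01 X203.8415 Y65.5176 F2271
G01 X193.1189 Y61.0762 F2271
G01 X188.6775 Y50.3536 F2271
G01 X193.1189 Y39.6310 F2271
G01 X203.8415 Y35.1896 F2271
G01 X214.5641 Y39.6310 F2271
G01 X219.0055 Y50.3536 F2271
M5
G00 X84.7399 Y149.4327
M3 S670
G01 X211.1578 Y159.6163 F2271
G01 X286.4040 Y35.7707 F2271
M5
G00 X0.0000 Y0.0000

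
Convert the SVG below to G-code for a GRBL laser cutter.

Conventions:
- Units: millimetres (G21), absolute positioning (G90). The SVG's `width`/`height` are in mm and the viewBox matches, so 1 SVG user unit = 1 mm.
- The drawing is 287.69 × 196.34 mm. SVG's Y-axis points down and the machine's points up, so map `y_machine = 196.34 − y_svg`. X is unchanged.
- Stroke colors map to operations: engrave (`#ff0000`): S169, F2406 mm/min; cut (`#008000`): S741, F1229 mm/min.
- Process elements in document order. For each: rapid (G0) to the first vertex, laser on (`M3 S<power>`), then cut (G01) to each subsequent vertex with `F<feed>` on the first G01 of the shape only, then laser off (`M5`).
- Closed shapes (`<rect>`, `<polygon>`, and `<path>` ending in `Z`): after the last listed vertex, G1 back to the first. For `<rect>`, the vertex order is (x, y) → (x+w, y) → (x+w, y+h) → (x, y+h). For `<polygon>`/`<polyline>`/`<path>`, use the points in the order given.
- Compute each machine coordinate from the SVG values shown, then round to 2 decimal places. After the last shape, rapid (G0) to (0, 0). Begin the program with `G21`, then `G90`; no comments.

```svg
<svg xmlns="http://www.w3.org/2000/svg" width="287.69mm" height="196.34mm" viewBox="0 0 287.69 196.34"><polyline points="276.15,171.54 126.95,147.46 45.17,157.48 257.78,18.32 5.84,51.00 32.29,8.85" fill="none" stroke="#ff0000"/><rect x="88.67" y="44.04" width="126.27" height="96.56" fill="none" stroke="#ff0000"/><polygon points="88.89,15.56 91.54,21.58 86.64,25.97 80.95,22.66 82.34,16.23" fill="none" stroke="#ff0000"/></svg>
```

viewBox `0 0 287.69 196.34` with mm width/height → 1 unit = 1 mm. Flip: y_m = 196.34 − y_svg.

**Shape 1** — `<polyline>` open polyline, stroke `#ff0000` → engrave (S169, F2406). Machine vertices: (276.15,24.80) → (126.95,48.88) → (45.17,38.86) → (257.78,178.02) → (5.84,145.34) → (32.29,187.49). Open path.

**Shape 2** — `<rect>` rectangle, stroke `#ff0000` → engrave (S169, F2406). Machine vertices: (88.67,152.30) → (214.94,152.30) → (214.94,55.74) → (88.67,55.74) → (88.67,152.30). Closed: final G1 returns to the first vertex.

**Shape 3** — `<polygon>` regular polygon, stroke `#ff0000` → engrave (S169, F2406). Machine vertices: (88.89,180.78) → (91.54,174.76) → (86.64,170.37) → (80.95,173.68) → (82.34,180.11) → (88.89,180.78). Closed: final G1 returns to the first vertex.

G21
G90
G0 X276.15 Y24.80
M3 S169
G01 X126.95 Y48.88 F2406
G01 X45.17 Y38.86
G01 X257.78 Y178.02
G01 X5.84 Y145.34
G01 X32.29 Y187.49
M5
G0 X88.67 Y152.30
M3 S169
G01 X214.94 Y152.30 F2406
G01 X214.94 Y55.74
G01 X88.67 Y55.74
G01 X88.67 Y152.30
M5
G0 X88.89 Y180.78
M3 S169
G01 X91.54 Y174.76 F2406
G01 X86.64 Y170.37
G01 X80.95 Y173.68
G01 X82.34 Y180.11
G01 X88.89 Y180.78
M5
G0 X0.00 Y0.00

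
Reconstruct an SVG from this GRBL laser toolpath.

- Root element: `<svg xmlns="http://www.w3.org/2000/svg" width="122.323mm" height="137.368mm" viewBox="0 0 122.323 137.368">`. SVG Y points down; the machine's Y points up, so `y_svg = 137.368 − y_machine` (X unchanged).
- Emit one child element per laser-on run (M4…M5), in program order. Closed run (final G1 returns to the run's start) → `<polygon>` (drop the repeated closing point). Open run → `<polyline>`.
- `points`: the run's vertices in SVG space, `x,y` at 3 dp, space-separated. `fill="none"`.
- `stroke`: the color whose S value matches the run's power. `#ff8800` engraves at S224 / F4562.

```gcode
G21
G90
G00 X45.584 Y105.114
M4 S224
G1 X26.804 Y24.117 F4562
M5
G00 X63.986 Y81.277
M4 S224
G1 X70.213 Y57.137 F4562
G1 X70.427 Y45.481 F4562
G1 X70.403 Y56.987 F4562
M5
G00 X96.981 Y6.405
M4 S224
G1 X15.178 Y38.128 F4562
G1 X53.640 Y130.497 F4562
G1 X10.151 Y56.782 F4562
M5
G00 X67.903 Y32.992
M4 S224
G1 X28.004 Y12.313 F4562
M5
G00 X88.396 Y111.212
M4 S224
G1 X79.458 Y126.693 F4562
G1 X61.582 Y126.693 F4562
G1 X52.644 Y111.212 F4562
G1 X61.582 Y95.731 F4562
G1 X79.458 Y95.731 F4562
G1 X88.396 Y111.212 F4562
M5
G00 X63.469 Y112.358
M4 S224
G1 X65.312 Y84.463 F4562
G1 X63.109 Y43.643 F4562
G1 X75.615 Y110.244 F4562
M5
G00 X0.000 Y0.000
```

y_svg = 137.368 − y_m. Every run uses S224, so all elements get stroke `#ff8800` (engrave).

[1] open run; points: 45.584,32.254 26.804,113.251

[2] open run; points: 63.986,56.091 70.213,80.231 70.427,91.887 70.403,80.381

[3] open run; points: 96.981,130.963 15.178,99.240 53.640,6.871 10.151,80.586

[4] open run; points: 67.903,104.376 28.004,125.055

[5] closed run; points: 88.396,26.156 79.458,10.675 61.582,10.675 52.644,26.156 61.582,41.637 79.458,41.637

[6] open run; points: 63.469,25.010 65.312,52.905 63.109,93.725 75.615,27.124

<svg xmlns="http://www.w3.org/2000/svg" width="122.323mm" height="137.368mm" viewBox="0 0 122.323 137.368">
  <polyline points="45.584,32.254 26.804,113.251" fill="none" stroke="#ff8800"/>
  <polyline points="63.986,56.091 70.213,80.231 70.427,91.887 70.403,80.381" fill="none" stroke="#ff8800"/>
  <polyline points="96.981,130.963 15.178,99.240 53.640,6.871 10.151,80.586" fill="none" stroke="#ff8800"/>
  <polyline points="67.903,104.376 28.004,125.055" fill="none" stroke="#ff8800"/>
  <polygon points="88.396,26.156 79.458,10.675 61.582,10.675 52.644,26.156 61.582,41.637 79.458,41.637" fill="none" stroke="#ff8800"/>
  <polyline points="63.469,25.010 65.312,52.905 63.109,93.725 75.615,27.124" fill="none" stroke="#ff8800"/>
</svg>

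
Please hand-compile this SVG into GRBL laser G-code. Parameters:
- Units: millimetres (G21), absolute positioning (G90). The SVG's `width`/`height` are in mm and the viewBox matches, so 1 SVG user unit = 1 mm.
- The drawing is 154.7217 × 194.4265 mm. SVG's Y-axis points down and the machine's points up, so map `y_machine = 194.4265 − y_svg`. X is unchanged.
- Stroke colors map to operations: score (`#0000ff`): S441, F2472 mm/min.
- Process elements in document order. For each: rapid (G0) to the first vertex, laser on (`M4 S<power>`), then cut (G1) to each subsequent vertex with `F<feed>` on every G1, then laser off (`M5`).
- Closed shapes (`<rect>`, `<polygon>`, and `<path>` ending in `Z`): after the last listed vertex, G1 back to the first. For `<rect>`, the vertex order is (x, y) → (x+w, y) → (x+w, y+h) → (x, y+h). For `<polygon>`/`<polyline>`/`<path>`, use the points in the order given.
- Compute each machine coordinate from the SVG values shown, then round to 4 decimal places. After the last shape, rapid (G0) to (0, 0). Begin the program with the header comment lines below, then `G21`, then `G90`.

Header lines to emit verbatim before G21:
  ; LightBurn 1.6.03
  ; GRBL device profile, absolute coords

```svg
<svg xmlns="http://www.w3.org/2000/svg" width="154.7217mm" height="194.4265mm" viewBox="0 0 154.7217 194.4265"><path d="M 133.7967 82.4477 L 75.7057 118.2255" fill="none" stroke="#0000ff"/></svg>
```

; LightBurn 1.6.03
; GRBL device profile, absolute coords
G21
G90
G0 X133.7967 Y111.9788
M4 S441
G1 X75.7057 Y76.2010 F2472
M5
G0 X0.0000 Y0.0000

Since the viewBox matches the mm dimensions, user units are millimetres directly. The only transform is the Y-flip y_m = 194.4265 − y_svg.

Shape 1 is a line segment drawn with `<path>`. Its stroke #0000ff means score at S441, F2472. After flipping Y the toolpath is (133.7967,111.9788) → (75.7057,76.2010).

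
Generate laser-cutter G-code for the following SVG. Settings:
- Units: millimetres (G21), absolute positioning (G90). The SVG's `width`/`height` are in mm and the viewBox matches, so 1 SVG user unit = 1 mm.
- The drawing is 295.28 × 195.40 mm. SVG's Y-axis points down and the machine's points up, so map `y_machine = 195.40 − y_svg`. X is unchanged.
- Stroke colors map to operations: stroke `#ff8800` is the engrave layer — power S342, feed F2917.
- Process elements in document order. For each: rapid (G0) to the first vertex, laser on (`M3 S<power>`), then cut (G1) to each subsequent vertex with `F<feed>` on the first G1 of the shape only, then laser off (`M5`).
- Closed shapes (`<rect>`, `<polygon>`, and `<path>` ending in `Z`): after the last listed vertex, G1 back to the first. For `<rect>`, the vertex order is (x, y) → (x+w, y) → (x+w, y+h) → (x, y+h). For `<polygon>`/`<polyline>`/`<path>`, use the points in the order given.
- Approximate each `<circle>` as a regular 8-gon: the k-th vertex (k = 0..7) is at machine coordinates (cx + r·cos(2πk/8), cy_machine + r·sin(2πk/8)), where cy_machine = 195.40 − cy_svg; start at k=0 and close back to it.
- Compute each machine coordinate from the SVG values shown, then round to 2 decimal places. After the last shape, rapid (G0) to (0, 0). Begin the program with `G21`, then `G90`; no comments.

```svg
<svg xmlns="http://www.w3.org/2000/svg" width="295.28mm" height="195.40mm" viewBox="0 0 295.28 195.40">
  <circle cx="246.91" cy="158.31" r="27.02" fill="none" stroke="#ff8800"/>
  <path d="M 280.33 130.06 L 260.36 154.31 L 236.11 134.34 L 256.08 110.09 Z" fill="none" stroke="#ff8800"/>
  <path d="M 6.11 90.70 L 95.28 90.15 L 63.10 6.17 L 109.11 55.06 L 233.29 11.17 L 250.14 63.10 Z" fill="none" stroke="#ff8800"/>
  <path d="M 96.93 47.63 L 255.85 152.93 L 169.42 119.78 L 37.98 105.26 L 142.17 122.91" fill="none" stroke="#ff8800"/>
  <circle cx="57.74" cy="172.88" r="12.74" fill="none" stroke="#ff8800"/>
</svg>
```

G21
G90
G0 X273.93 Y37.09
M3 S342
G1 X266.02 Y56.20 F2917
G1 X246.91 Y64.11
G1 X227.80 Y56.20
G1 X219.89 Y37.09
G1 X227.80 Y17.98
G1 X246.91 Y10.07
G1 X266.02 Y17.98
G1 X273.93 Y37.09
M5
G0 X280.33 Y65.34
M3 S342
G1 X260.36 Y41.09 F2917
G1 X236.11 Y61.06
G1 X256.08 Y85.31
G1 X280.33 Y65.34
M5
G0 X6.11 Y104.70
M3 S342
G1 X95.28 Y105.25 F2917
G1 X63.10 Y189.23
G1 X109.11 Y140.34
G1 X233.29 Y184.23
G1 X250.14 Y132.30
G1 X6.11 Y104.70
M5
G0 X96.93 Y147.77
M3 S342
G1 X255.85 Y42.47 F2917
G1 X169.42 Y75.62
G1 X37.98 Y90.14
G1 X142.17 Y72.49
M5
G0 X70.48 Y22.52
M3 S342
G1 X66.75 Y31.53 F2917
G1 X57.74 Y35.26
G1 X48.73 Y31.53
G1 X45.00 Y22.52
G1 X48.73 Y13.51
G1 X57.74 Y9.78
G1 X66.75 Y13.51
G1 X70.48 Y22.52
M5
G0 X0.00 Y0.00

viewBox `0 0 295.28 195.40` with mm width/height → 1 unit = 1 mm. Flip: y_m = 195.40 − y_svg.

**Shape 1** — `<circle>` circle, stroke `#ff8800` → engrave (S342, F2917). Machine vertices: (273.93,37.09) → (266.02,56.20) → (246.91,64.11) → (227.80,56.20) → (219.89,37.09) → (227.80,17.98) → (246.91,10.07) → (266.02,17.98) → (273.93,37.09). Closed: final G1 returns to the first vertex.

**Shape 2** — `<path>` regular polygon, stroke `#ff8800` → engrave (S342, F2917). Machine vertices: (280.33,65.34) → (260.36,41.09) → (236.11,61.06) → (256.08,85.31) → (280.33,65.34). Closed: final G1 returns to the first vertex.

**Shape 3** — `<path>` closed polygon, stroke `#ff8800` → engrave (S342, F2917). Machine vertices: (6.11,104.70) → (95.28,105.25) → (63.10,189.23) → (109.11,140.34) → (233.29,184.23) → (250.14,132.30) → (6.11,104.70). Closed: final G1 returns to the first vertex.

**Shape 4** — `<path>` open polyline, stroke `#ff8800` → engrave (S342, F2917). Machine vertices: (96.93,147.77) → (255.85,42.47) → (169.42,75.62) → (37.98,90.14) → (142.17,72.49). Open path.

**Shape 5** — `<circle>` circle, stroke `#ff8800` → engrave (S342, F2917). Machine vertices: (70.48,22.52) → (66.75,31.53) → (57.74,35.26) → (48.73,31.53) → (45.00,22.52) → (48.73,13.51) → (57.74,9.78) → (66.75,13.51) → (70.48,22.52). Closed: final G1 returns to the first vertex.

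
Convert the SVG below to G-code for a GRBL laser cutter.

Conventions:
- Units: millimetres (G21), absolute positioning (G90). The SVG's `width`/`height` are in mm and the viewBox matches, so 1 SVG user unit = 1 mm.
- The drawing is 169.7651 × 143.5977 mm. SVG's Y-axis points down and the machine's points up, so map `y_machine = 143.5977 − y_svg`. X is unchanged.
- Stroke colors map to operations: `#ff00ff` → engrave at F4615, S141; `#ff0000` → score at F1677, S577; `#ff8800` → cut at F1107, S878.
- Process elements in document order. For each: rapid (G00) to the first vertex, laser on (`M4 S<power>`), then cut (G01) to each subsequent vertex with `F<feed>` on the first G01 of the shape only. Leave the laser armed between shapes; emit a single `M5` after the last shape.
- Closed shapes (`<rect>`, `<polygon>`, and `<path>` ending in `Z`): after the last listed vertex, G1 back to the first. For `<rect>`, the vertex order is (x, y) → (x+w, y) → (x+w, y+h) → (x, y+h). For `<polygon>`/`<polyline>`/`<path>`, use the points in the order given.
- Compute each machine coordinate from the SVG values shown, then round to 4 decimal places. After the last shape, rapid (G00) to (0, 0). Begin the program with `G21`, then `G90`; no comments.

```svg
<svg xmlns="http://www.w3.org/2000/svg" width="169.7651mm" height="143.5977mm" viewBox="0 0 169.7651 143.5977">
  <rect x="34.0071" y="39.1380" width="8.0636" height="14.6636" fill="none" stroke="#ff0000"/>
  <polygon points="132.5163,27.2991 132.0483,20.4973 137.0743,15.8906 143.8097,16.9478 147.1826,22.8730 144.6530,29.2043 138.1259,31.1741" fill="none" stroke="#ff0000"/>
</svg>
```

1 u = 1 mm; y_m = 143.5977 − y.

[1] `<rect>` rectangle, #ff0000→score S577 F1677: (34.0071,104.4597) → (42.0707,104.4597) → (42.0707,89.7961) → (34.0071,89.7961) → (34.0071,104.4597) (closed)

[2] `<polygon>` regular polygon, #ff0000→score S577 F1677: (132.5163,116.2986) → (132.0483,123.1004) → (137.0743,127.7071) → (143.8097,126.6499) → (147.1826,120.7247) → (144.6530,114.3934) → (138.1259,112.4236) → (132.5163,116.2986) (closed)

G21
G90
G00 X34.0071 Y104.4597
M4 S577
G01 X42.0707 Y104.4597 F1677
G01 X42.0707 Y89.7961
G01 X34.0071 Y89.7961
G01 X34.0071 Y104.4597
G00 X132.5163 Y116.2986
M4 S577
G01 X132.0483 Y123.1004 F1677
G01 X137.0743 Y127.7071
G01 X143.8097 Y126.6499
G01 X147.1826 Y120.7247
G01 X144.6530 Y114.3934
G01 X138.1259 Y112.4236
G01 X132.5163 Y116.2986
M5
G00 X0.0000 Y0.0000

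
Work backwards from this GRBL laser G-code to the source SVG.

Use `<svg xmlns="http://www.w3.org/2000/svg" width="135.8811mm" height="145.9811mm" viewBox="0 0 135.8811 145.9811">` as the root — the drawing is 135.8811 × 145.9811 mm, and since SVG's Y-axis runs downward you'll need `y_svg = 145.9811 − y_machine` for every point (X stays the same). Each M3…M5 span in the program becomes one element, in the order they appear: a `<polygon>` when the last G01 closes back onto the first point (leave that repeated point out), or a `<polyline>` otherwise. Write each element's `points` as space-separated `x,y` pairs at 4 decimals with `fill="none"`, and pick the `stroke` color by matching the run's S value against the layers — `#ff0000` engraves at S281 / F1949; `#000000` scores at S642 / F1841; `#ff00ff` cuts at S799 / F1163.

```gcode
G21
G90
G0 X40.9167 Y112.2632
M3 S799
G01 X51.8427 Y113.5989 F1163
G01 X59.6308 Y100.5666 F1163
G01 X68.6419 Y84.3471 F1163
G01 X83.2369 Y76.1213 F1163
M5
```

y_svg = 145.9811 − y_m. Every run uses S799, so all elements get stroke `#ff00ff` (cut).

[1] open run; points: 40.9167,33.7179 51.8427,32.3822 59.6308,45.4145 68.6419,61.6340 83.2369,69.8598

<svg xmlns="http://www.w3.org/2000/svg" width="135.8811mm" height="145.9811mm" viewBox="0 0 135.8811 145.9811">
  <polyline points="40.9167,33.7179 51.8427,32.3822 59.6308,45.4145 68.6419,61.6340 83.2369,69.8598" fill="none" stroke="#ff00ff"/>
</svg>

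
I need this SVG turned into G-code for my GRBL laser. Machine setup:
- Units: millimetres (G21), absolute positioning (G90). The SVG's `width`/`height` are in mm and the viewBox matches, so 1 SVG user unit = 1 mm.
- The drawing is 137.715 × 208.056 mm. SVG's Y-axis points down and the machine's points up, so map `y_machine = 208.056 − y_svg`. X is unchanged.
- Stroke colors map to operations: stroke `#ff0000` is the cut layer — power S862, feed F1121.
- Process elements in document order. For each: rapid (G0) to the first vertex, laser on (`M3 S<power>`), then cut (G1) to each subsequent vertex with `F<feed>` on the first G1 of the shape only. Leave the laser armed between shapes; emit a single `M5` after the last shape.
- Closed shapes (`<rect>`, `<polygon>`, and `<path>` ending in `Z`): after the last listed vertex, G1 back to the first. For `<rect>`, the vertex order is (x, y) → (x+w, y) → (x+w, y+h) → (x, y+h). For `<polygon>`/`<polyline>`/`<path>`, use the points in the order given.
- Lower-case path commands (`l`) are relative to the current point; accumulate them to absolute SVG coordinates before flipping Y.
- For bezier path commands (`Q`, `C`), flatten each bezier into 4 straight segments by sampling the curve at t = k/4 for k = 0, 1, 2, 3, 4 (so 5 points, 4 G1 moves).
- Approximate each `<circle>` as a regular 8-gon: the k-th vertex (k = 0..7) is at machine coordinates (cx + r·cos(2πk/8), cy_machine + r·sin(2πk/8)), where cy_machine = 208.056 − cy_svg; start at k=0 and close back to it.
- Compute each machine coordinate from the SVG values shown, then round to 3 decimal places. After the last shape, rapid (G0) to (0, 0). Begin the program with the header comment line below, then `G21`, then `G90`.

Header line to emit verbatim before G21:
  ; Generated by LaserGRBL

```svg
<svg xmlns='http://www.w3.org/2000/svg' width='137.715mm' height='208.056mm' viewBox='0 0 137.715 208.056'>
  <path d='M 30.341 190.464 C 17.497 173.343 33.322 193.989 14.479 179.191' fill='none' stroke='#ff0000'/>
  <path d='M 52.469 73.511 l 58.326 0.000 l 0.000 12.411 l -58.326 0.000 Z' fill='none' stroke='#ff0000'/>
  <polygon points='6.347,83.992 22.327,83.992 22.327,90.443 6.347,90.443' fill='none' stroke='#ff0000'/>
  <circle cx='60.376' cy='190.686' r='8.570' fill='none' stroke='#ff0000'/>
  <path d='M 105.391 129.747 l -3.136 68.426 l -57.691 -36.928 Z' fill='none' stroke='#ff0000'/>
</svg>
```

; Generated by LaserGRBL
G21
G90
G0 X30.341 Y17.592
M3 S862
G1 X25.094 Y24.495 F1121
G1 X24.660 Y24.100
G1 X23.101 Y23.268
G1 X14.479 Y28.865
G0 X52.469 Y134.545
M3 S862
G1 X110.795 Y134.545 F1121
G1 X110.795 Y122.134
G1 X52.469 Y122.134
G1 X52.469 Y134.545
G0 X6.347 Y124.064
M3 S862
G1 X22.327 Y124.064 F1121
G1 X22.327 Y117.613
G1 X6.347 Y117.613
G1 X6.347 Y124.064
G0 X68.946 Y17.370
M3 S862
G1 X66.436 Y23.430 F1121
G1 X60.376 Y25.940
G1 X54.316 Y23.430
G1 X51.806 Y17.370
G1 X54.316 Y11.310
G1 X60.376 Y8.800
G1 X66.436 Y11.310
G1 X68.946 Y17.370
G0 X105.391 Y78.309
M3 S862
G1 X102.255 Y9.883 F1121
G1 X44.564 Y46.811
G1 X105.391 Y78.309
M5
G0 X0.000 Y0.000

Since the viewBox matches the mm dimensions, user units are millimetres directly. The only transform is the Y-flip y_m = 208.056 − y_svg.

Shape 1 is a cubic bezier drawn with `<path>`. Its stroke #ff0000 means cut at S862, F1121. After flipping Y the toolpath is (30.341,17.592) → (25.094,24.495) → (24.660,24.100) → (23.101,23.268) → (14.479,28.865).

Shape 2 is a rectangle drawn with `<path>`. Its stroke #ff0000 means cut at S862, F1121. After flipping Y the toolpath is (52.469,134.545) → (110.795,134.545) → (110.795,122.134) → (52.469,122.134) → (52.469,134.545), returning to the start.

Shape 3 is a rectangle drawn with `<polygon>`. Its stroke #ff0000 means cut at S862, F1121. After flipping Y the toolpath is (6.347,124.064) → (22.327,124.064) → (22.327,117.613) → (6.347,117.613) → (6.347,124.064), returning to the start.

Shape 4 is a circle drawn with `<circle>`. Its stroke #ff0000 means cut at S862, F1121. After flipping Y the toolpath is (68.946,17.370) → (66.436,23.430) → (60.376,25.940) → (54.316,23.430) → (51.806,17.370) → (54.316,11.310) → (60.376,8.800) → (66.436,11.310) → (68.946,17.370), returning to the start.

Shape 5 is a regular polygon drawn with `<path>`. Its stroke #ff0000 means cut at S862, F1121. After flipping Y the toolpath is (105.391,78.309) → (102.255,9.883) → (44.564,46.811) → (105.391,78.309), returning to the start.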